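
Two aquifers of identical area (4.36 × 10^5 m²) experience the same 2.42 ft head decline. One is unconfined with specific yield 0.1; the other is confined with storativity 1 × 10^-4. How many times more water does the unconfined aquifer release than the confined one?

Δh = 2.42 ft = 0.7376 m
Unconfined: ΔV_u = Sy × A × Δh = 0.1 × 4.36 × 10^5 × 0.7376 = 32160 m³
Confined: ΔV_c = S × A × Δh = 1 × 10^-4 × 4.36 × 10^5 × 0.7376 = 32.16 m³
Ratio = ΔV_u / ΔV_c = Sy / S = 0.1 / 1 × 10^-4 = 1000

ΔV_u / ΔV_c ≈ 1000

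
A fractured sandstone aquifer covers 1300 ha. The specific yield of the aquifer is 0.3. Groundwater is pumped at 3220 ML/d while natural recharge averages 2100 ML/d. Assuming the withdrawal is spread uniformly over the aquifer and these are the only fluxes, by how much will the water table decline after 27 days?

Δh ≈ 7.75 m

A = 1300 ha = 1.3 × 10^7 m²
Net abstraction = 3220 − 2100 = 1120 ML/d
Q_net = 1120 ML/d = 1.12 × 10^6 m³/d
ΔV = Q × t = 1.12 × 10^6 m³/d × 27 d = 3.024 × 10^7 m³
Δh = ΔV / (Sy × A) = 3.024 × 10^7 / (0.3 × 1.3 × 10^7) = 7.754 m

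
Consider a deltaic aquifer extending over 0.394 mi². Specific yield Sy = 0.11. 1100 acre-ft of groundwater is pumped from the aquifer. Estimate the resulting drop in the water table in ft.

A = 0.394 mi² = 1.02 × 10^6 m²
ΔV = 1100 acre-ft = 1.357 × 10^6 m³
Δh = ΔV / (Sy × A) = 1.357 × 10^6 m³ / (0.11 × 1.02 × 10^6 m²) = 12.09 m
Δh = 12.09 m = 39.66 ft

Δh ≈ 39.7 ft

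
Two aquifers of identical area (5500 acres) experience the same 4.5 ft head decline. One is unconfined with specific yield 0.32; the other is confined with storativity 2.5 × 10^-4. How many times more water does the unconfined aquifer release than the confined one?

ΔV_u / ΔV_c ≈ 1280

A = 5500 acres = 2.226 × 10^7 m²
Δh = 4.5 ft = 1.372 m
Unconfined: ΔV_u = Sy × A × Δh = 0.32 × 2.226 × 10^7 × 1.372 = 9.769 × 10^6 m³
Confined: ΔV_c = S × A × Δh = 2.5 × 10^-4 × 2.226 × 10^7 × 1.372 = 7632 m³
Ratio = ΔV_u / ΔV_c = Sy / S = 0.32 / 2.5 × 10^-4 = 1280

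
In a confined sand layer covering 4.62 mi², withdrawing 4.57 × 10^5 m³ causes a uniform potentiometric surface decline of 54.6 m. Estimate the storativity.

S ≈ 7 × 10^-4

A = 4.62 mi² = 1.197 × 10^7 m²
S = ΔV / (A × Δh) = 4.57 × 10^5 m³ / (1.197 × 10^7 m² × 54.6 m) = 6.995 × 10^-4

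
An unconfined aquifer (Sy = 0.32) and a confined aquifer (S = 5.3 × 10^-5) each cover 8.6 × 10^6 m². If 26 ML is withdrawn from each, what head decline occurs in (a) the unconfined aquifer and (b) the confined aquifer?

Δh_u ≈ 0.00945 m; Δh_c ≈ 57 m

ΔV = 26 ML = 26000 m³
Unconfined: Δh_u = ΔV/(Sy·A) = 26000/(0.32 × 8.6 × 10^6) = 0.009448 m
Confined: Δh_c = ΔV/(S·A) = 26000/(5.3 × 10^-5 × 8.6 × 10^6) = 57.04 m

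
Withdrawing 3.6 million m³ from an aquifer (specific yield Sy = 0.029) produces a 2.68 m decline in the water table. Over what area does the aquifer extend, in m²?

ΔV = 3.6 million m³ = 3.6 × 10^6 m³
A = ΔV / (Sy × Δh) = 3.6 × 10^6 / (0.029 × 2.68) = 4.632 × 10^7 m²

A ≈ 4.63 × 10^7 m²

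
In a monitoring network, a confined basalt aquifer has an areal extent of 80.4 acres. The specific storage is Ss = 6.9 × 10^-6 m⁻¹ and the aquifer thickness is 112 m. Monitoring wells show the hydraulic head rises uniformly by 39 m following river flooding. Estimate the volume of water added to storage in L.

ΔV ≈ 9.81 × 10^6 L

S = Ss × b = 6.9 × 10^-6 m⁻¹ × 112 m = 7.728 × 10^-4
A = 80.4 acres = 3.254 × 10^5 m²
ΔV = S × A × Δh = 7.728 × 10^-4 × 3.254 × 10^5 m² × 39 m = 9806 m³
ΔV = 9806 m³ = 9.806 × 10^6 L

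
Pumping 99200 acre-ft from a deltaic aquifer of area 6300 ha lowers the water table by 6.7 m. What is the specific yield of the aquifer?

A = 6300 ha = 6.3 × 10^7 m²
ΔV = 99200 acre-ft = 1.224 × 10^8 m³
Sy = ΔV / (A × Δh) = 1.224 × 10^8 m³ / (6.3 × 10^7 m² × 6.7 m) = 0.2899

Sy ≈ 0.29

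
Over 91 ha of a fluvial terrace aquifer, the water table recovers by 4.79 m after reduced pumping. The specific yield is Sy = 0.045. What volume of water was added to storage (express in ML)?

A = 91 ha = 9.1 × 10^5 m²
ΔV = Sy × A × Δh = 0.045 × 9.1 × 10^5 m² × 4.79 m = 1.962 × 10^5 m³
ΔV = 1.962 × 10^5 m³ = 196.2 ML

ΔV ≈ 196 ML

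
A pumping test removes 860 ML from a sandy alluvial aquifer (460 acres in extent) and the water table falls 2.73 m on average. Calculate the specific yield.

Sy ≈ 0.17

A = 460 acres = 1.862 × 10^6 m²
ΔV = 860 ML = 8.6 × 10^5 m³
Sy = ΔV / (A × Δh) = 8.6 × 10^5 m³ / (1.862 × 10^6 m² × 2.73 m) = 0.1692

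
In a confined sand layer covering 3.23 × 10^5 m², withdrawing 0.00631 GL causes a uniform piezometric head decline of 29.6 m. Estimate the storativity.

S ≈ 6.6 × 10^-4

ΔV = 0.00631 GL = 6310 m³
S = ΔV / (A × Δh) = 6310 m³ / (3.23 × 10^5 m² × 29.6 m) = 6.6 × 10^-4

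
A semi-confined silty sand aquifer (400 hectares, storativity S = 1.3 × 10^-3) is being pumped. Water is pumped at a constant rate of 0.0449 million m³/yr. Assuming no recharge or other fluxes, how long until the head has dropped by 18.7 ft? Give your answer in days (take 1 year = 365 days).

A = 400 hectares = 4 × 10^6 m²
Δh = 18.7 ft = 5.7 m
ΔV = S × A × Δh = 0.0013 × 4 × 10^6 × 5.7 = 29640 m³
Q = 0.0449 million m³/yr = 123 m³/d
t = ΔV / Q = 29640 m³ / 123 m³/d = 240.9 d

t ≈ 241 days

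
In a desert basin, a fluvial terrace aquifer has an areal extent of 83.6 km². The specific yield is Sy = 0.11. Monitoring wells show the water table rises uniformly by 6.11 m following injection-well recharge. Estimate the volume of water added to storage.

A = 83.6 km² = 8.36 × 10^7 m²
ΔV = Sy × A × Δh = 0.11 × 8.36 × 10^7 m² × 6.11 m = 5.619 × 10^7 m³

ΔV ≈ 5.62 × 10^7 m³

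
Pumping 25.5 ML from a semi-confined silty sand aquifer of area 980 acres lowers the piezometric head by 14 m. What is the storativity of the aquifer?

S ≈ 4.6 × 10^-4

A = 980 acres = 3.966 × 10^6 m²
ΔV = 25.5 ML = 25500 m³
S = ΔV / (A × Δh) = 25500 m³ / (3.966 × 10^6 m² × 14 m) = 4.593 × 10^-4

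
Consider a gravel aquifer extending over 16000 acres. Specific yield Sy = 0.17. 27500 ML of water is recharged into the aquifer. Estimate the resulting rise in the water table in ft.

A = 16000 acres = 6.475 × 10^7 m²
ΔV = 27500 ML = 2.75 × 10^7 m³
Δh = ΔV / (Sy × A) = 2.75 × 10^7 m³ / (0.17 × 6.475 × 10^7 m²) = 2.498 m
Δh = 2.498 m = 8.197 ft

Δh ≈ 8.2 ft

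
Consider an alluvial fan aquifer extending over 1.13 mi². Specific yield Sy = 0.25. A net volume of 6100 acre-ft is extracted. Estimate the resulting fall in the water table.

A = 1.13 mi² = 2.927 × 10^6 m²
ΔV = 6100 acre-ft = 7.524 × 10^6 m³
Δh = ΔV / (Sy × A) = 7.524 × 10^6 m³ / (0.25 × 2.927 × 10^6 m²) = 10.28 m

Δh ≈ 10.3 m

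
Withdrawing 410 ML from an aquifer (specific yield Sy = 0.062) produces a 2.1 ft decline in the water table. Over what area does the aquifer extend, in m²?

Δh = 2.1 ft = 0.6401 m
ΔV = 410 ML = 4.1 × 10^5 m³
A = ΔV / (Sy × Δh) = 4.1 × 10^5 / (0.062 × 0.6401) = 1.033 × 10^7 m²

A ≈ 1.03 × 10^7 m²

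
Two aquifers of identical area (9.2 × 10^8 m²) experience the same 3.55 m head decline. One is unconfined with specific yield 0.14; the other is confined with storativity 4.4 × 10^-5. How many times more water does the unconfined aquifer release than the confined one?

Unconfined: ΔV_u = Sy × A × Δh = 0.14 × 9.2 × 10^8 × 3.55 = 4.572 × 10^8 m³
Confined: ΔV_c = S × A × Δh = 4.4 × 10^-5 × 9.2 × 10^8 × 3.55 = 1.437 × 10^5 m³
Ratio = ΔV_u / ΔV_c = Sy / S = 0.14 / 4.4 × 10^-5 = 3182

ΔV_u / ΔV_c ≈ 3180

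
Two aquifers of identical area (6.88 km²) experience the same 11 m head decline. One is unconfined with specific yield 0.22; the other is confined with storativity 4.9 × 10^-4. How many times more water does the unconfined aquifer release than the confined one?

A = 6.88 km² = 6.88 × 10^6 m²
Unconfined: ΔV_u = Sy × A × Δh = 0.22 × 6.88 × 10^6 × 11 = 1.665 × 10^7 m³
Confined: ΔV_c = S × A × Δh = 4.9 × 10^-4 × 6.88 × 10^6 × 11 = 37080 m³
Ratio = ΔV_u / ΔV_c = Sy / S = 0.22 / 4.9 × 10^-4 = 449

ΔV_u / ΔV_c ≈ 449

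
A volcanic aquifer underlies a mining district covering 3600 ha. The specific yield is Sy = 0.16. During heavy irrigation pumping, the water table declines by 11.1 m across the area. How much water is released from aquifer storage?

ΔV ≈ 6.39 × 10^7 m³

A = 3600 ha = 3.6 × 10^7 m²
ΔV = Sy × A × Δh = 0.16 × 3.6 × 10^7 m² × 11.1 m = 6.394 × 10^7 m³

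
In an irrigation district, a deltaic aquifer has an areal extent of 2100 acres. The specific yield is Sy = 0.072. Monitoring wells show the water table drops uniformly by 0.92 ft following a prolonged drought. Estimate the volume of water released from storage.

ΔV ≈ 1.72 × 10^5 m³

A = 2100 acres = 8.498 × 10^6 m²
Δh = 0.92 ft = 0.2804 m
ΔV = Sy × A × Δh = 0.072 × 8.498 × 10^6 m² × 0.2804 m = 1.716 × 10^5 m³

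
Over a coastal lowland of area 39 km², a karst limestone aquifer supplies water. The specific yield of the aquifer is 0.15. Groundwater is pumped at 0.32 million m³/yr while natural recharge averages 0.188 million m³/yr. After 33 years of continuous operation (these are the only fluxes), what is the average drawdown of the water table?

Δh ≈ 0.745 m

A = 39 km² = 3.9 × 10^7 m²
Net abstraction = 0.32 − 0.188 = 0.132 million m³/yr
Q_net = 0.132 million m³/yr = 361.6 m³/d
t = 33 years = 12040 d
ΔV = Q × t = 361.6 m³/d × 12040 d = 4.356 × 10^6 m³
Δh = ΔV / (Sy × A) = 4.356 × 10^6 / (0.15 × 3.9 × 10^7) = 0.7446 m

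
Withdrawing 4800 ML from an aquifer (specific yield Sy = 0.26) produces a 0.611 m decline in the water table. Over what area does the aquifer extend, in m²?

A ≈ 3.02 × 10^7 m²

ΔV = 4800 ML = 4.8 × 10^6 m³
A = ΔV / (Sy × Δh) = 4.8 × 10^6 / (0.26 × 0.611) = 3.022 × 10^7 m²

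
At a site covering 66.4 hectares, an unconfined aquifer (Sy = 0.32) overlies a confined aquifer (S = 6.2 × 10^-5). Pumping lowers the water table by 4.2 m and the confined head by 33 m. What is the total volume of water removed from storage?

A = 66.4 hectares = 6.64 × 10^5 m²
Unconfined: ΔV_u = Sy × A × Δh_u = 0.32 × 6.64 × 10^5 × 4.2 = 8.924 × 10^5 m³
Confined: ΔV_c = S × A × Δh_c = 6.2 × 10^-5 × 6.64 × 10^5 × 33 = 1359 m³
Total ΔV = 8.924 × 10^5 + 1359 = 8.938 × 10^5 m³

ΔV ≈ 8.94 × 10^5 m³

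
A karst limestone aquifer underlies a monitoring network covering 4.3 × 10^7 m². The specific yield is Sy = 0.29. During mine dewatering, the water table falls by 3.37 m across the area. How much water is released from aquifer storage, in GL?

ΔV = Sy × A × Δh = 0.29 × 4.3 × 10^7 m² × 3.37 m = 4.202 × 10^7 m³
ΔV = 4.202 × 10^7 m³ = 42.02 GL

ΔV ≈ 42 GL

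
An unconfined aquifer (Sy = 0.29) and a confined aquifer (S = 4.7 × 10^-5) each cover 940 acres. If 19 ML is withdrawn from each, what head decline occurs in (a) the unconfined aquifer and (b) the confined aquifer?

A = 940 acres = 3.804 × 10^6 m²
ΔV = 19 ML = 19000 m³
Unconfined: Δh_u = ΔV/(Sy·A) = 19000/(0.29 × 3.804 × 10^6) = 0.01722 m
Confined: Δh_c = ΔV/(S·A) = 19000/(4.7 × 10^-5 × 3.804 × 10^6) = 106.3 m

Δh_u ≈ 0.0172 m; Δh_c ≈ 106 m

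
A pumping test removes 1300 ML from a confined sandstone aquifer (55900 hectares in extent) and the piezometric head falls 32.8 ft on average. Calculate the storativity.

S ≈ 2.3 × 10^-4

A = 55900 hectares = 5.59 × 10^8 m²
Δh = 32.8 ft = 9.997 m
ΔV = 1300 ML = 1.3 × 10^6 m³
S = ΔV / (A × Δh) = 1.3 × 10^6 m³ / (5.59 × 10^8 m² × 9.997 m) = 2.326 × 10^-4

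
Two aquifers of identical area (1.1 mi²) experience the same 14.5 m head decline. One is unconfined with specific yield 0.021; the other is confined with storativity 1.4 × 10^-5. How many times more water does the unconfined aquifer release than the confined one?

ΔV_u / ΔV_c ≈ 1500

A = 1.1 mi² = 2.849 × 10^6 m²
Unconfined: ΔV_u = Sy × A × Δh = 0.021 × 2.849 × 10^6 × 14.5 = 8.675 × 10^5 m³
Confined: ΔV_c = S × A × Δh = 1.4 × 10^-5 × 2.849 × 10^6 × 14.5 = 578.3 m³
Ratio = ΔV_u / ΔV_c = Sy / S = 0.021 / 1.4 × 10^-5 = 1500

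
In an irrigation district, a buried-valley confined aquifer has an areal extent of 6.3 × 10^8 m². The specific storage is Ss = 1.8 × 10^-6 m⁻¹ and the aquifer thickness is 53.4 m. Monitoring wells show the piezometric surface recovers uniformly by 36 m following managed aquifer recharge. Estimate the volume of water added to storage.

S = Ss × b = 1.8 × 10^-6 m⁻¹ × 53.4 m = 9.612 × 10^-5
ΔV = S × A × Δh = 9.612 × 10^-5 × 6.3 × 10^8 m² × 36 m = 2.18 × 10^6 m³

ΔV ≈ 2.18 × 10^6 m³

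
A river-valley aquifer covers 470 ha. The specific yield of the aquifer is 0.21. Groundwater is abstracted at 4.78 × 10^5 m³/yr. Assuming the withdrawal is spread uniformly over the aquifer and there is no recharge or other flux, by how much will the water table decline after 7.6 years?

Δh ≈ 3.68 m

A = 470 ha = 4.7 × 10^6 m²
Q = 4.78 × 10^5 m³/yr = 1310 m³/d
t = 7.6 years = 2774 d
ΔV = Q × t = 1310 m³/d × 2774 d = 3.633 × 10^6 m³
Δh = ΔV / (Sy × A) = 3.633 × 10^6 / (0.21 × 4.7 × 10^6) = 3.681 m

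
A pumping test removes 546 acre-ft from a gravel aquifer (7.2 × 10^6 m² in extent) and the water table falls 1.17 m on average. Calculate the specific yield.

Sy ≈ 0.08

ΔV = 546 acre-ft = 6.735 × 10^5 m³
Sy = ΔV / (A × Δh) = 6.735 × 10^5 m³ / (7.2 × 10^6 m² × 1.17 m) = 0.07995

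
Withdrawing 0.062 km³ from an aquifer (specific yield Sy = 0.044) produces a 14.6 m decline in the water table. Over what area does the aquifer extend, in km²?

A ≈ 96.5 km²

ΔV = 0.062 km³ = 6.2 × 10^7 m³
A = ΔV / (Sy × Δh) = 6.2 × 10^7 / (0.044 × 14.6) = 9.651 × 10^7 m²
A = 9.651 × 10^7 m² = 96.51 km²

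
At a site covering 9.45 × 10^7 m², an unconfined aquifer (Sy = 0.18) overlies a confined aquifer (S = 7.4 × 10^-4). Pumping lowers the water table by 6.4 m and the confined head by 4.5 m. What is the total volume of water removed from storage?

ΔV ≈ 1.09 × 10^8 m³

Unconfined: ΔV_u = Sy × A × Δh_u = 0.18 × 9.45 × 10^7 × 6.4 = 1.089 × 10^8 m³
Confined: ΔV_c = S × A × Δh_c = 7.4 × 10^-4 × 9.45 × 10^7 × 4.5 = 3.147 × 10^5 m³
Total ΔV = 1.089 × 10^8 + 3.147 × 10^5 = 1.092 × 10^8 m³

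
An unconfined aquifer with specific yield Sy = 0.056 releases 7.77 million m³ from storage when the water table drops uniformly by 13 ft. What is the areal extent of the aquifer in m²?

Δh = 13 ft = 3.962 m
ΔV = 7.77 million m³ = 7.77 × 10^6 m³
A = ΔV / (Sy × Δh) = 7.77 × 10^6 / (0.056 × 3.962) = 3.502 × 10^7 m²

A ≈ 3.5 × 10^7 m²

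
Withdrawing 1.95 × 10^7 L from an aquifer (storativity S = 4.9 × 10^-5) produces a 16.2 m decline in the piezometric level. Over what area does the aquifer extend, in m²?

A ≈ 2.46 × 10^7 m²

ΔV = 1.95 × 10^7 L = 19500 m³
A = ΔV / (S × Δh) = 19500 / (4.9 × 10^-5 × 16.2) = 2.457 × 10^7 m²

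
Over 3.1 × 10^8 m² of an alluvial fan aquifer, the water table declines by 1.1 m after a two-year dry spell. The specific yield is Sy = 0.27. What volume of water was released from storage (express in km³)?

ΔV = Sy × A × Δh = 0.27 × 3.1 × 10^8 m² × 1.1 m = 9.207 × 10^7 m³
ΔV = 9.207 × 10^7 m³ = 0.09207 km³

ΔV ≈ 0.0921 km³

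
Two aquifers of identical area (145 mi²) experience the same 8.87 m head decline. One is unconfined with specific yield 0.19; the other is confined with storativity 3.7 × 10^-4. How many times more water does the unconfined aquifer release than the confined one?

A = 145 mi² = 3.755 × 10^8 m²
Unconfined: ΔV_u = Sy × A × Δh = 0.19 × 3.755 × 10^8 × 8.87 = 6.329 × 10^8 m³
Confined: ΔV_c = S × A × Δh = 3.7 × 10^-4 × 3.755 × 10^8 × 8.87 = 1.233 × 10^6 m³
Ratio = ΔV_u / ΔV_c = Sy / S = 0.19 / 3.7 × 10^-4 = 513.5

ΔV_u / ΔV_c ≈ 514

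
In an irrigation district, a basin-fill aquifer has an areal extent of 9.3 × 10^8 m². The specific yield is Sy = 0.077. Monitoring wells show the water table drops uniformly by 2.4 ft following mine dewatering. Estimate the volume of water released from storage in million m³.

Δh = 2.4 ft = 0.7315 m
ΔV = Sy × A × Δh = 0.077 × 9.3 × 10^8 m² × 0.7315 m = 5.238 × 10^7 m³
ΔV = 5.238 × 10^7 m³ = 52.38 million m³

ΔV ≈ 52.4 million m³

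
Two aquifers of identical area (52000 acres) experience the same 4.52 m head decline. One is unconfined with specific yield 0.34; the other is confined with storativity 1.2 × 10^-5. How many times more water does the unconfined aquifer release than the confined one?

A = 52000 acres = 2.104 × 10^8 m²
Unconfined: ΔV_u = Sy × A × Δh = 0.34 × 2.104 × 10^8 × 4.52 = 3.234 × 10^8 m³
Confined: ΔV_c = S × A × Δh = 1.2 × 10^-5 × 2.104 × 10^8 × 4.52 = 11410 m³
Ratio = ΔV_u / ΔV_c = Sy / S = 0.34 / 1.2 × 10^-5 = 28330

ΔV_u / ΔV_c ≈ 28300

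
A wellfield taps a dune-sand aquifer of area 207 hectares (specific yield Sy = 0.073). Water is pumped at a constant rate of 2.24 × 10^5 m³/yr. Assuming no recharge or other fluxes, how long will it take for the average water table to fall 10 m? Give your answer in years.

t ≈ 6.75 years

A = 207 hectares = 2.07 × 10^6 m²
ΔV = Sy × A × Δh = 0.073 × 2.07 × 10^6 × 10 = 1.511 × 10^6 m³
Q = 2.24 × 10^5 m³/yr = 613.7 m³/d
t = ΔV / Q = 1.511 × 10^6 m³ / 613.7 m³/d = 2462 d
t = 2462 d ≈ 6.746 years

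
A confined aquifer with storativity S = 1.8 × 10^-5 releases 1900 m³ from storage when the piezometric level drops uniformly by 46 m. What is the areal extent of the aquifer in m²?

A = ΔV / (S × Δh) = 1900 / (1.8 × 10^-5 × 46) = 2.295 × 10^6 m²

A ≈ 2.29 × 10^6 m²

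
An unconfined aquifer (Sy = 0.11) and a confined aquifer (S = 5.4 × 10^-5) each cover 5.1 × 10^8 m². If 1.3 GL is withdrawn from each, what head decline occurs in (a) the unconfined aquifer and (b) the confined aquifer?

ΔV = 1.3 GL = 1.3 × 10^6 m³
Unconfined: Δh_u = ΔV/(Sy·A) = 1.3 × 10^6/(0.11 × 5.1 × 10^8) = 0.02317 m
Confined: Δh_c = ΔV/(S·A) = 1.3 × 10^6/(5.4 × 10^-5 × 5.1 × 10^8) = 47.2 m

Δh_u ≈ 0.0232 m; Δh_c ≈ 47.2 m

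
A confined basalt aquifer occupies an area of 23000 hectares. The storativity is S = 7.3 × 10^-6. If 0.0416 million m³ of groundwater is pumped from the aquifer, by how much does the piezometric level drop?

A = 23000 hectares = 2.3 × 10^8 m²
ΔV = 0.0416 million m³ = 41600 m³
Δh = ΔV / (S × A) = 41600 m³ / (7.3 × 10^-6 × 2.3 × 10^8 m²) = 24.78 m

Δh ≈ 24.8 m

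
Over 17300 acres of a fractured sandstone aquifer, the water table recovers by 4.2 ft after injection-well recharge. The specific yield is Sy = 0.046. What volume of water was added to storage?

ΔV ≈ 4.12 × 10^6 m³

A = 17300 acres = 7.001 × 10^7 m²
Δh = 4.2 ft = 1.28 m
ΔV = Sy × A × Δh = 0.046 × 7.001 × 10^7 m² × 1.28 m = 4.123 × 10^6 m³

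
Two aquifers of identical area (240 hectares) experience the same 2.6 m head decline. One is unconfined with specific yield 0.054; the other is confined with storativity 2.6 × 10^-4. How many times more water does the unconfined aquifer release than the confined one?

A = 240 hectares = 2.4 × 10^6 m²
Unconfined: ΔV_u = Sy × A × Δh = 0.054 × 2.4 × 10^6 × 2.6 = 3.37 × 10^5 m³
Confined: ΔV_c = S × A × Δh = 2.6 × 10^-4 × 2.4 × 10^6 × 2.6 = 1622 m³
Ratio = ΔV_u / ΔV_c = Sy / S = 0.054 / 2.6 × 10^-4 = 207.7

ΔV_u / ΔV_c ≈ 208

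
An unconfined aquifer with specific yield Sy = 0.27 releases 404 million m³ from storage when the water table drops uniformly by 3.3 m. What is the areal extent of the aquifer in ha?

ΔV = 404 million m³ = 4.04 × 10^8 m³
A = ΔV / (Sy × Δh) = 4.04 × 10^8 / (0.27 × 3.3) = 4.534 × 10^8 m²
A = 4.534 × 10^8 m² = 45340 ha

A ≈ 45300 ha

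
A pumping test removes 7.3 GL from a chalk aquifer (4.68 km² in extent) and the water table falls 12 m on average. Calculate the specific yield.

Sy ≈ 0.13

A = 4.68 km² = 4.68 × 10^6 m²
ΔV = 7.3 GL = 7.3 × 10^6 m³
Sy = ΔV / (A × Δh) = 7.3 × 10^6 m³ / (4.68 × 10^6 m² × 12 m) = 0.13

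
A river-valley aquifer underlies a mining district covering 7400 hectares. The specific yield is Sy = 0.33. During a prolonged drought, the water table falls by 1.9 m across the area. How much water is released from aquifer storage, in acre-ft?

A = 7400 hectares = 7.4 × 10^7 m²
ΔV = Sy × A × Δh = 0.33 × 7.4 × 10^7 m² × 1.9 m = 4.64 × 10^7 m³
ΔV = 4.64 × 10^7 m³ = 37620 acre-ft

ΔV ≈ 37600 acre-ft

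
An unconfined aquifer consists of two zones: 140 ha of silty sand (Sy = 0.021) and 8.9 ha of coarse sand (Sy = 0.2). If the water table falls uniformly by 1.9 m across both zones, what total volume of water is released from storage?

ΔV ≈ 89700 m³

A₁ = 140 ha = 1.4 × 10^6 m²; A₂ = 8.9 ha = 89000 m²
ΔV₁ = 0.021 × 1.4 × 10^6 × 1.9 = 55860 m³
ΔV₂ = 0.2 × 89000 × 1.9 = 33820 m³
ΔV = ΔV₁ + ΔV₂ = 89680 m³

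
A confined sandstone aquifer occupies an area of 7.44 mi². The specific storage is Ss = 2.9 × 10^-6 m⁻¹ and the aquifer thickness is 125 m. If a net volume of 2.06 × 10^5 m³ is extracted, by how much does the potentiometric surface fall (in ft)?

Δh ≈ 96.8 ft

S = Ss × b = 2.9 × 10^-6 m⁻¹ × 125 m = 3.625 × 10^-4
A = 7.44 mi² = 1.927 × 10^7 m²
Δh = ΔV / (S × A) = 2.06 × 10^5 m³ / (3.625 × 10^-4 × 1.927 × 10^7 m²) = 29.49 m
Δh = 29.49 m = 96.76 ft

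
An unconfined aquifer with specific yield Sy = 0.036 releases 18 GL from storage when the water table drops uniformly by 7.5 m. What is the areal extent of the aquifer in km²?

ΔV = 18 GL = 1.8 × 10^7 m³
A = ΔV / (Sy × Δh) = 1.8 × 10^7 / (0.036 × 7.5) = 6.667 × 10^7 m²
A = 6.667 × 10^7 m² = 66.67 km²

A ≈ 66.7 km²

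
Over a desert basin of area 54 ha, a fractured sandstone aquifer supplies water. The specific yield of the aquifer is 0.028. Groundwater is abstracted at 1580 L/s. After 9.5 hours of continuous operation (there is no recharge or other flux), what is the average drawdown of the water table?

Δh ≈ 3.57 m

A = 54 ha = 5.4 × 10^5 m²
Q = 1580 L/s = 1.365 × 10^5 m³/d
t = 9.5 hours = 0.3958 d
ΔV = Q × t = 1.365 × 10^5 m³/d × 0.3958 d = 54040 m³
Δh = ΔV / (Sy × A) = 54040 / (0.028 × 5.4 × 10^5) = 3.574 m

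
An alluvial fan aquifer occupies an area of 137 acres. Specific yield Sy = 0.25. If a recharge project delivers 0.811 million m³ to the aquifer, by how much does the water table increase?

Δh ≈ 5.85 m

A = 137 acres = 5.544 × 10^5 m²
ΔV = 0.811 million m³ = 8.11 × 10^5 m³
Δh = ΔV / (Sy × A) = 8.11 × 10^5 m³ / (0.25 × 5.544 × 10^5 m²) = 5.851 m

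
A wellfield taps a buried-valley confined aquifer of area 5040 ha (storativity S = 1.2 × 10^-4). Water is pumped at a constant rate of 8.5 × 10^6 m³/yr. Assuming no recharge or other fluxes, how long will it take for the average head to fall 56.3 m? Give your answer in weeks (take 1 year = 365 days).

A = 5040 ha = 5.04 × 10^7 m²
ΔV = S × A × Δh = 1.2 × 10^-4 × 5.04 × 10^7 × 56.3 = 3.405 × 10^5 m³
Q = 8.5 × 10^6 m³/yr = 23290 m³/d
t = ΔV / Q = 3.405 × 10^5 m³ / 23290 m³/d = 14.62 d
t = 14.62 d ≈ 2.089 weeks

t ≈ 2.09 weeks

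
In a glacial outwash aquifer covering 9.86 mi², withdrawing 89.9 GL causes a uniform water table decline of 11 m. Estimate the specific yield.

A = 9.86 mi² = 2.554 × 10^7 m²
ΔV = 89.9 GL = 8.99 × 10^7 m³
Sy = ΔV / (A × Δh) = 8.99 × 10^7 m³ / (2.554 × 10^7 m² × 11 m) = 0.32

Sy ≈ 0.32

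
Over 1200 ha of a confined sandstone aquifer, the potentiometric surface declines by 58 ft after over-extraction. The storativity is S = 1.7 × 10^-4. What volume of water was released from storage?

A = 1200 ha = 1.2 × 10^7 m²
Δh = 58 ft = 17.68 m
ΔV = S × A × Δh = 1.7 × 10^-4 × 1.2 × 10^7 m² × 17.68 m = 36060 m³

ΔV ≈ 36100 m³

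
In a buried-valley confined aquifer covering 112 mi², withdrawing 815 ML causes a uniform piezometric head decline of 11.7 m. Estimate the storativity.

S ≈ 2.4 × 10^-4

A = 112 mi² = 2.901 × 10^8 m²
ΔV = 815 ML = 8.15 × 10^5 m³
S = ΔV / (A × Δh) = 8.15 × 10^5 m³ / (2.901 × 10^8 m² × 11.7 m) = 2.401 × 10^-4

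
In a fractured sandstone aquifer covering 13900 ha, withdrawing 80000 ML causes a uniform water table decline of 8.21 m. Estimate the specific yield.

A = 13900 ha = 1.39 × 10^8 m²
ΔV = 80000 ML = 8 × 10^7 m³
Sy = ΔV / (A × Δh) = 8 × 10^7 m³ / (1.39 × 10^8 m² × 8.21 m) = 0.0701

Sy ≈ 0.07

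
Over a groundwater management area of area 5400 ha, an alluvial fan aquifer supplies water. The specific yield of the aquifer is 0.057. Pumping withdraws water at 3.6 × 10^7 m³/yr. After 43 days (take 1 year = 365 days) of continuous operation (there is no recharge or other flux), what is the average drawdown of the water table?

Δh ≈ 1.38 m

A = 5400 ha = 5.4 × 10^7 m²
Q = 3.6 × 10^7 m³/yr = 98630 m³/d
ΔV = Q × t = 98630 m³/d × 43 d = 4.241 × 10^6 m³
Δh = ΔV / (Sy × A) = 4.241 × 10^6 / (0.057 × 5.4 × 10^7) = 1.378 m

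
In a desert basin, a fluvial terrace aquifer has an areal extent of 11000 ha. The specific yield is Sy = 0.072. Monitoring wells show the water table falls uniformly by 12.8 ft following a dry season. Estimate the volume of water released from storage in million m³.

A = 11000 ha = 1.1 × 10^8 m²
Δh = 12.8 ft = 3.901 m
ΔV = Sy × A × Δh = 0.072 × 1.1 × 10^8 m² × 3.901 m = 3.09 × 10^7 m³
ΔV = 3.09 × 10^7 m³ = 30.9 million m³

ΔV ≈ 30.9 million m³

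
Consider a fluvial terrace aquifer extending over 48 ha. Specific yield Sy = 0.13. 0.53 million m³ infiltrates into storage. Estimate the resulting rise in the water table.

A = 48 ha = 4.8 × 10^5 m²
ΔV = 0.53 million m³ = 5.3 × 10^5 m³
Δh = ΔV / (Sy × A) = 5.3 × 10^5 m³ / (0.13 × 4.8 × 10^5 m²) = 8.494 m

Δh ≈ 8.49 m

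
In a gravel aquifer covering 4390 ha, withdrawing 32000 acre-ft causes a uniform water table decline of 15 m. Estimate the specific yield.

Sy ≈ 0.06

A = 4390 ha = 4.39 × 10^7 m²
ΔV = 32000 acre-ft = 3.947 × 10^7 m³
Sy = ΔV / (A × Δh) = 3.947 × 10^7 m³ / (4.39 × 10^7 m² × 15 m) = 0.05994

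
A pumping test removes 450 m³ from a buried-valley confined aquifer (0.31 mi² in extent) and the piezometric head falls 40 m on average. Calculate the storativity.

S ≈ 1.4 × 10^-5

A = 0.31 mi² = 8.029 × 10^5 m²
S = ΔV / (A × Δh) = 450 m³ / (8.029 × 10^5 m² × 40 m) = 1.401 × 10^-5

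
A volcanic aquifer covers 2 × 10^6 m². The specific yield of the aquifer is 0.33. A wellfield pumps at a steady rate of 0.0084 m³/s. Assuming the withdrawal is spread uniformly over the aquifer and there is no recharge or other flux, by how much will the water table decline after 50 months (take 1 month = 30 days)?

Q = 0.0084 m³/s = 725.8 m³/d
t = 50 months = 1500 d
ΔV = Q × t = 725.8 m³/d × 1500 d = 1.089 × 10^6 m³
Δh = ΔV / (Sy × A) = 1.089 × 10^6 / (0.33 × 2 × 10^6) = 1.649 m

Δh ≈ 1.65 m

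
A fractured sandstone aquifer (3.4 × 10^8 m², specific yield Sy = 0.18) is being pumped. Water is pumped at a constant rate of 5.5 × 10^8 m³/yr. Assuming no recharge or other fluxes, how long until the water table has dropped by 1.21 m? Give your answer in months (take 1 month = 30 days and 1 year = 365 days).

t ≈ 1.64 months

ΔV = Sy × A × Δh = 0.18 × 3.4 × 10^8 × 1.21 = 7.405 × 10^7 m³
Q = 5.5 × 10^8 m³/yr = 1.507 × 10^6 m³/d
t = ΔV / Q = 7.405 × 10^7 m³ / 1.507 × 10^6 m³/d = 49.14 d
t = 49.14 d ≈ 1.638 months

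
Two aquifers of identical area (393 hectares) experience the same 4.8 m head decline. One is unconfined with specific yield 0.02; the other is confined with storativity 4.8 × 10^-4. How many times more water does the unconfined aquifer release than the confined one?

A = 393 hectares = 3.93 × 10^6 m²
Unconfined: ΔV_u = Sy × A × Δh = 0.02 × 3.93 × 10^6 × 4.8 = 3.773 × 10^5 m³
Confined: ΔV_c = S × A × Δh = 4.8 × 10^-4 × 3.93 × 10^6 × 4.8 = 9055 m³
Ratio = ΔV_u / ΔV_c = Sy / S = 0.02 / 4.8 × 10^-4 = 41.67

ΔV_u / ΔV_c ≈ 41.7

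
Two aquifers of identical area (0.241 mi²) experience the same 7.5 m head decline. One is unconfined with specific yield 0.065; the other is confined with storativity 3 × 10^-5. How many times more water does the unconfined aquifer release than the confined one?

A = 0.241 mi² = 6.242 × 10^5 m²
Unconfined: ΔV_u = Sy × A × Δh = 0.065 × 6.242 × 10^5 × 7.5 = 3.043 × 10^5 m³
Confined: ΔV_c = S × A × Δh = 3 × 10^-5 × 6.242 × 10^5 × 7.5 = 140.4 m³
Ratio = ΔV_u / ΔV_c = Sy / S = 0.065 / 3 × 10^-5 = 2167

ΔV_u / ΔV_c ≈ 2170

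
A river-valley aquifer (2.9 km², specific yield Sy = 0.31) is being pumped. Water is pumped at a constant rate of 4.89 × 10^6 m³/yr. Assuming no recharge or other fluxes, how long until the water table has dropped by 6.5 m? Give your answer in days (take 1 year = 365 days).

t ≈ 436 days

A = 2.9 km² = 2.9 × 10^6 m²
ΔV = Sy × A × Δh = 0.31 × 2.9 × 10^6 × 6.5 = 5.843 × 10^6 m³
Q = 4.89 × 10^6 m³/yr = 13400 m³/d
t = ΔV / Q = 5.843 × 10^6 m³ / 13400 m³/d = 436.2 d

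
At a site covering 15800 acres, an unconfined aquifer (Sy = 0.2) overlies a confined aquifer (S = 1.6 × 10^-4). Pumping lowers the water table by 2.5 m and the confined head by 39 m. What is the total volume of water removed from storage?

ΔV ≈ 3.24 × 10^7 m³

A = 15800 acres = 6.394 × 10^7 m²
Unconfined: ΔV_u = Sy × A × Δh_u = 0.2 × 6.394 × 10^7 × 2.5 = 3.197 × 10^7 m³
Confined: ΔV_c = S × A × Δh_c = 1.6 × 10^-4 × 6.394 × 10^7 × 39 = 3.99 × 10^5 m³
Total ΔV = 3.197 × 10^7 + 3.99 × 10^5 = 3.237 × 10^7 m³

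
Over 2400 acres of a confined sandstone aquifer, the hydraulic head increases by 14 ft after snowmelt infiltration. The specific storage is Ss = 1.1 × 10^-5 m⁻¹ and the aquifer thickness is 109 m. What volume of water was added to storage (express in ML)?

ΔV ≈ 49.7 ML

S = Ss × b = 1.1 × 10^-5 m⁻¹ × 109 m = 1.199 × 10^-3
A = 2400 acres = 9.712 × 10^6 m²
Δh = 14 ft = 4.267 m
ΔV = S × A × Δh = 0.001199 × 9.712 × 10^6 m² × 4.267 m = 49690 m³
ΔV = 49690 m³ = 49.69 ML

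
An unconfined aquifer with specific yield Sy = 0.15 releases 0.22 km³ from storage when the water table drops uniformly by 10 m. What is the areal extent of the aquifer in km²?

A ≈ 147 km²

ΔV = 0.22 km³ = 2.2 × 10^8 m³
A = ΔV / (Sy × Δh) = 2.2 × 10^8 / (0.15 × 10) = 1.467 × 10^8 m²
A = 1.467 × 10^8 m² = 146.7 km²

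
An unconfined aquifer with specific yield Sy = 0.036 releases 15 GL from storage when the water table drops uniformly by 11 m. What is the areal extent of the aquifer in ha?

A ≈ 3790 ha

ΔV = 15 GL = 1.5 × 10^7 m³
A = ΔV / (Sy × Δh) = 1.5 × 10^7 / (0.036 × 11) = 3.788 × 10^7 m²
A = 3.788 × 10^7 m² = 3788 ha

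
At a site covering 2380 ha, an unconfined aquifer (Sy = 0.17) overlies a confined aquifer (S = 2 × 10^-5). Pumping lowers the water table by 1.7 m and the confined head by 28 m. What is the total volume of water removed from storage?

A = 2380 ha = 2.38 × 10^7 m²
Unconfined: ΔV_u = Sy × A × Δh_u = 0.17 × 2.38 × 10^7 × 1.7 = 6.878 × 10^6 m³
Confined: ΔV_c = S × A × Δh_c = 2 × 10^-5 × 2.38 × 10^7 × 28 = 13330 m³
Total ΔV = 6.878 × 10^6 + 13330 = 6.892 × 10^6 m³

ΔV ≈ 6.89 × 10^6 m³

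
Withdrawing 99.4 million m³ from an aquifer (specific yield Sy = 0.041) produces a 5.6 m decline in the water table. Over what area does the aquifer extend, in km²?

A ≈ 433 km²

ΔV = 99.4 million m³ = 9.94 × 10^7 m³
A = ΔV / (Sy × Δh) = 9.94 × 10^7 / (0.041 × 5.6) = 4.329 × 10^8 m²
A = 4.329 × 10^8 m² = 432.9 km²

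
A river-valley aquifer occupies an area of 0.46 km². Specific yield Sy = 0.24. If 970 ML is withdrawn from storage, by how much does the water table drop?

A = 0.46 km² = 4.6 × 10^5 m²
ΔV = 970 ML = 9.7 × 10^5 m³
Δh = ΔV / (Sy × A) = 9.7 × 10^5 m³ / (0.24 × 4.6 × 10^5 m²) = 8.786 m

Δh ≈ 8.79 m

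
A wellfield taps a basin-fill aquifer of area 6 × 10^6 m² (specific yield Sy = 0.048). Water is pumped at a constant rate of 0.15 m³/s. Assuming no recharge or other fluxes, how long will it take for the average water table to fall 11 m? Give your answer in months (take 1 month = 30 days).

t ≈ 8.15 months

ΔV = Sy × A × Δh = 0.048 × 6 × 10^6 × 11 = 3.168 × 10^6 m³
Q = 0.15 m³/s = 12960 m³/d
t = ΔV / Q = 3.168 × 10^6 m³ / 12960 m³/d = 244.4 d
t = 244.4 d ≈ 8.148 months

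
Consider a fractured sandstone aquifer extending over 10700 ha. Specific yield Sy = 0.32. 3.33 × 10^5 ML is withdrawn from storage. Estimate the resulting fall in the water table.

A = 10700 ha = 1.07 × 10^8 m²
ΔV = 3.33 × 10^5 ML = 3.33 × 10^8 m³
Δh = ΔV / (Sy × A) = 3.33 × 10^8 m³ / (0.32 × 1.07 × 10^8 m²) = 9.725 m

Δh ≈ 9.73 m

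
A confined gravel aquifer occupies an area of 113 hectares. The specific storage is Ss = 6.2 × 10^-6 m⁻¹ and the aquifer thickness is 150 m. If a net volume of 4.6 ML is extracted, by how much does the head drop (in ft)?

S = Ss × b = 6.2 × 10^-6 m⁻¹ × 150 m = 9.3 × 10^-4
A = 113 hectares = 1.13 × 10^6 m²
ΔV = 4.6 ML = 4600 m³
Δh = ΔV / (S × A) = 4600 m³ / (9.3 × 10^-4 × 1.13 × 10^6 m²) = 4.377 m
Δh = 4.377 m = 14.36 ft

Δh ≈ 14.4 ft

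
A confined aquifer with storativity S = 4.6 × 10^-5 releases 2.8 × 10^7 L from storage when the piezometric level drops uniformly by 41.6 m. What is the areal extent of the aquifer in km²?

ΔV = 2.8 × 10^7 L = 28000 m³
A = ΔV / (S × Δh) = 28000 / (4.6 × 10^-5 × 41.6) = 1.463 × 10^7 m²
A = 1.463 × 10^7 m² = 14.63 km²

A ≈ 14.6 km²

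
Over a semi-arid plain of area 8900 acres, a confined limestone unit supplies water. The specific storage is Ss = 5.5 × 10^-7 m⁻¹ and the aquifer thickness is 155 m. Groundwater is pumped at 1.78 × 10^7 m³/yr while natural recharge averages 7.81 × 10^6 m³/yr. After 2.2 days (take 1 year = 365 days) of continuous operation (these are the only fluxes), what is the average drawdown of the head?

S = Ss × b = 5.5 × 10^-7 m⁻¹ × 155 m = 8.525 × 10^-5
A = 8900 acres = 3.602 × 10^7 m²
Net abstraction = 1.78 × 10^7 − 7.81 × 10^6 = 9.99 × 10^6 m³/yr
Q_net = 9.99 × 10^6 m³/yr = 27370 m³/d
ΔV = Q × t = 27370 m³/d × 2.2 d = 60210 m³
Δh = ΔV / (S × A) = 60210 / (8.525 × 10^-5 × 3.602 × 10^7) = 19.61 m

Δh ≈ 19.6 m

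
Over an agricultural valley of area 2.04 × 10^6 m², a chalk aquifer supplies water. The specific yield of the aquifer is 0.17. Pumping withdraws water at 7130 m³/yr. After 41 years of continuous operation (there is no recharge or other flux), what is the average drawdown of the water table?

Q = 7130 m³/yr = 19.53 m³/d
t = 41 years = 14960 d
ΔV = Q × t = 19.53 m³/d × 14960 d = 2.923 × 10^5 m³
Δh = ΔV / (Sy × A) = 2.923 × 10^5 / (0.17 × 2.04 × 10^6) = 0.8429 m

Δh ≈ 0.843 m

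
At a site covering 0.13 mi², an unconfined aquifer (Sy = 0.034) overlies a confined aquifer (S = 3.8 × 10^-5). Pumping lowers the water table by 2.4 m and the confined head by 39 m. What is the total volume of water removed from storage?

ΔV ≈ 28000 m³

A = 0.13 mi² = 3.367 × 10^5 m²
Unconfined: ΔV_u = Sy × A × Δh_u = 0.034 × 3.367 × 10^5 × 2.4 = 27470 m³
Confined: ΔV_c = S × A × Δh_c = 3.8 × 10^-5 × 3.367 × 10^5 × 39 = 499 m³
Total ΔV = 27470 + 499 = 27970 m³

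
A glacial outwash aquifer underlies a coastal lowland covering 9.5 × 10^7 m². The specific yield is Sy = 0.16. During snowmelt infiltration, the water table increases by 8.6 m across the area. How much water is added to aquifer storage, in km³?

ΔV ≈ 0.131 km³

ΔV = Sy × A × Δh = 0.16 × 9.5 × 10^7 m² × 8.6 m = 1.307 × 10^8 m³
ΔV = 1.307 × 10^8 m³ = 0.1307 km³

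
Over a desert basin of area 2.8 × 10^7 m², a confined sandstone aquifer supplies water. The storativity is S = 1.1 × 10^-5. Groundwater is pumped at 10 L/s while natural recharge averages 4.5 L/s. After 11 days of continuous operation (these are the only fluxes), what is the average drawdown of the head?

Net abstraction = 10 − 4.5 = 5.5 L/s
Q_net = 5.5 L/s = 475.2 m³/d
ΔV = Q × t = 475.2 m³/d × 11 d = 5227 m³
Δh = ΔV / (S × A) = 5227 / (1.1 × 10^-5 × 2.8 × 10^7) = 16.97 m

Δh ≈ 17 m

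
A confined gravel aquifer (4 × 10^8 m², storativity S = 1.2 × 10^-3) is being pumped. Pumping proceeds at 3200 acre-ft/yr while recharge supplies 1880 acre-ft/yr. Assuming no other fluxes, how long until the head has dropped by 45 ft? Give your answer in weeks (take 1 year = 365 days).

Δh = 45 ft = 13.72 m
ΔV = S × A × Δh = 0.0012 × 4 × 10^8 × 13.72 = 6.584 × 10^6 m³
Net withdrawal = 3200 − 1880 = 1320 acre-ft/yr = 4461 m³/d
t = ΔV / Q = 6.584 × 10^6 m³ / 4461 m³/d = 1476 d
t = 1476 d ≈ 210.8 weeks

t ≈ 211 weeks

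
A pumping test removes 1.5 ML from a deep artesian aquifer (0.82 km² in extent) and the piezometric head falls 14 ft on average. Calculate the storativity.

S ≈ 4.3 × 10^-4

A = 0.82 km² = 8.2 × 10^5 m²
Δh = 14 ft = 4.267 m
ΔV = 1.5 ML = 1500 m³
S = ΔV / (A × Δh) = 1500 m³ / (8.2 × 10^5 m² × 4.267 m) = 4.287 × 10^-4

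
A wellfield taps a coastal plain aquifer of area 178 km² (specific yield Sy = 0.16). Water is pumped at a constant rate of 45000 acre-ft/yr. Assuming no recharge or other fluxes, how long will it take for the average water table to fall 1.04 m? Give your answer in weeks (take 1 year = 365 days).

A = 178 km² = 1.78 × 10^8 m²
ΔV = Sy × A × Δh = 0.16 × 1.78 × 10^8 × 1.04 = 2.962 × 10^7 m³
Q = 45000 acre-ft/yr = 1.521 × 10^5 m³/d
t = ΔV / Q = 2.962 × 10^7 m³ / 1.521 × 10^5 m³/d = 194.8 d
t = 194.8 d ≈ 27.82 weeks

t ≈ 27.8 weeks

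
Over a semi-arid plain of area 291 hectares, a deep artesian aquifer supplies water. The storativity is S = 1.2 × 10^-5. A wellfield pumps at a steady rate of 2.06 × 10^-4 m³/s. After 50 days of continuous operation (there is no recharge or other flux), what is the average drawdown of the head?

A = 291 hectares = 2.91 × 10^6 m²
Q = 2.06 × 10^-4 m³/s = 17.8 m³/d
ΔV = Q × t = 17.8 m³/d × 50 d = 889.9 m³
Δh = ΔV / (S × A) = 889.9 / (1.2 × 10^-5 × 2.91 × 10^6) = 25.48 m

Δh ≈ 25.5 m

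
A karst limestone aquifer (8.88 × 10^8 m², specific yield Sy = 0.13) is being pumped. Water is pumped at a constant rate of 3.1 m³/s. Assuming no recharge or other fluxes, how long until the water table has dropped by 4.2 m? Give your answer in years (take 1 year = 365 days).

ΔV = Sy × A × Δh = 0.13 × 8.88 × 10^8 × 4.2 = 4.848 × 10^8 m³
Q = 3.1 m³/s = 2.678 × 10^5 m³/d
t = ΔV / Q = 4.848 × 10^8 m³ / 2.678 × 10^5 m³/d = 1810 d
t = 1810 d ≈ 4.959 years

t ≈ 4.96 years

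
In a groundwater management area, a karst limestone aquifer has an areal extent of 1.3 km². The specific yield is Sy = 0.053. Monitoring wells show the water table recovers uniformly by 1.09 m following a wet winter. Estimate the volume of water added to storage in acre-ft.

A = 1.3 km² = 1.3 × 10^6 m²
ΔV = Sy × A × Δh = 0.053 × 1.3 × 10^6 m² × 1.09 m = 75100 m³
ΔV = 75100 m³ = 60.89 acre-ft

ΔV ≈ 60.9 acre-ft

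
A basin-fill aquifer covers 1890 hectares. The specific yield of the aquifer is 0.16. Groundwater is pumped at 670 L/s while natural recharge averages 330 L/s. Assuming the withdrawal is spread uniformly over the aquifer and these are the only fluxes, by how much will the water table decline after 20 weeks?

A = 1890 hectares = 1.89 × 10^7 m²
Net abstraction = 670 − 330 = 340 L/s
Q_net = 340 L/s = 29380 m³/d
t = 20 weeks = 140 d
ΔV = Q × t = 29380 m³/d × 140 d = 4.113 × 10^6 m³
Δh = ΔV / (Sy × A) = 4.113 × 10^6 / (0.16 × 1.89 × 10^7) = 1.36 m

Δh ≈ 1.36 m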